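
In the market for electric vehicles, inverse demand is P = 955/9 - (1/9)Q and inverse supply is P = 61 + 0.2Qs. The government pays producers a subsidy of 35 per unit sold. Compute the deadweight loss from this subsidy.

Pre-subsidy: 955/9 - (1/9)Q = 61 + 0.2Q gives Q* = 145 and P* = 90.
With the subsidy, sellers receive Ps = Pb + 35 for each unit, where Pb is the price buyers pay.
On the curves, Pb = 955/9 - (1/9)Q and Ps = 61 + 0.2Q; the wedge Ps − Pb = 35 gives 61 + 0.2Q − (955/9 - (1/9)Q) = 35, so Q' = 257.5.
Then Pb = 955/9 − (1/9)·257.5 = 77.5 and Ps = 61 + 0.2·257.5 = 112.5.
The subsidy expands output by 257.5 − 145 = 112.5 past the efficient level; on those units the gap between marginal cost and willingness to pay runs from 0 up to 35.
DWL = ½ × 35 × 112.5 = 1968.75.

Deadweight loss = 1968.75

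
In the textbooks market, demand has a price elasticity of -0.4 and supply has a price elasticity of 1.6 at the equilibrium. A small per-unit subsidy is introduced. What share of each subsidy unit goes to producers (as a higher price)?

Producer share = 0.2

For a small subsidy around the equilibrium, the benefit split depends on the relative slopes, which at a point are proportional to the elasticities.
Buyer share = εs/(εs + |εd|) = 1.6/(1.6 + 0.4) = 0.8; seller share = |εd|/(εs + |εd|) = 0.2.
So producers capture 0.2 of the subsidy.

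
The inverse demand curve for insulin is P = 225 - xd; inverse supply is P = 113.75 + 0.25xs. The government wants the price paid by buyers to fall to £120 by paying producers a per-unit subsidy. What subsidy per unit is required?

Required subsidy s = £20 per unit

At a buyer price of 120, quantity demanded is 225 − 1·120 = 105.
Sellers supply 105 only when they receive Ps = 113.75 + 0.25·105 = 140.
s = Ps − Pb = 140 − 120 = 20.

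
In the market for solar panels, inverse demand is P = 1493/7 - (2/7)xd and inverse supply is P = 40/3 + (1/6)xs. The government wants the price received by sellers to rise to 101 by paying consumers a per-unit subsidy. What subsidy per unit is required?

At a seller price of 101, quantity supplied is -80 + 6·101 = 526.
Buyers absorb 526 only when they pay Pb = 1493/7 − (2/7)·526 = 63.
s = Ps − Pb = 101 − 63 = 38.

Required subsidy s = 38 per unit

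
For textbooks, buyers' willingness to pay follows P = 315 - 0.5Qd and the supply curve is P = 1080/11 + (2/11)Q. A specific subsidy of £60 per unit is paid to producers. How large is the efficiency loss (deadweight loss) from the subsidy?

Deadweight loss = £2640

Pre-subsidy: 315 - 0.5Q = 1080/11 + (2/11)Q gives Q* = 318 and P* = 156.
With the subsidy, sellers receive Ps = Pb + 60 for each unit, where Pb is the price buyers pay.
On the curves, Pb = 315 - 0.5Q and Ps = 1080/11 + (2/11)Q; the wedge Ps − Pb = 60 gives 1080/11 + (2/11)Q − (315 - 0.5Q) = 60, so Q' = 406.
Then Pb = 315 − 0.5·406 = 112 and Ps = 1080/11 + (2/11)·406 = 172.
The subsidy expands output by 406 − 318 = 88 past the efficient level; on those units the gap between marginal cost and willingness to pay runs from 0 up to 60.
DWL = ½ × 60 × 88 = 2640.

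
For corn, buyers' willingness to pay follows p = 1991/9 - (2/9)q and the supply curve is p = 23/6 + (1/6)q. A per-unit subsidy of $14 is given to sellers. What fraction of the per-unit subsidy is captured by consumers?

Consumer share = 4/7

Pre-subsidy: 1991/9 - (2/9)q = 23/6 + (1/6)q gives q* = 559 and p* = 97.
With the subsidy, sellers receive ps = pb + 14 for each unit, where pb is the price buyers pay.
On the curves, pb = 1991/9 - (2/9)q and ps = 23/6 + (1/6)q; the wedge ps − pb = 14 gives 23/6 + (1/6)q − (1991/9 - (2/9)q) = 14, so q' = 595.
Then pb = 1991/9 − (2/9)·595 = 89 and ps = 23/6 + (1/6)·595 = 103.
Buyers' price falls by p* − pb = 97 − 89 = 8; sellers' price rises by ps − p* = 103 − 97 = 6.
So consumers capture 8/14 = 4/7 of each unit of subsidy.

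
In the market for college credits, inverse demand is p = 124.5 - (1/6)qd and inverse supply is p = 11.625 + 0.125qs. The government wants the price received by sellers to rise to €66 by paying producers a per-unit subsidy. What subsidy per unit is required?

At a seller price of 66, quantity supplied is -93 + 8·66 = 435.
Buyers absorb 435 only when they pay pb = 124.5 − (1/6)·435 = 52.
s = ps − pb = 66 − 52 = 14.

Required subsidy s = €14 per unit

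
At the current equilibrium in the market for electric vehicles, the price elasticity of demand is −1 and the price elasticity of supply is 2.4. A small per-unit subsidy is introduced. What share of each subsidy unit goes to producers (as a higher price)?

Producer share = 5/17

For a small subsidy around the equilibrium, the benefit split depends on the relative slopes, which at a point are proportional to the elasticities.
Buyer share = εs/(εs + |εd|) = 2.4/(2.4 + 1) = 12/17; seller share = |εd|/(εs + |εd|) = 5/17.
So producers capture 5/17 of the subsidy.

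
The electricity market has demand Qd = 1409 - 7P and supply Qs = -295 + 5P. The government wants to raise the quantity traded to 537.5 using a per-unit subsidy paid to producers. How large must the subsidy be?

Required subsidy s = 42 per unit

At Q = 537.5, invert demand for the buyer price: Pb = (1409 − 537.5)/7 = 124.5; invert supply for the seller price: Ps = (537.5 − (-295))/5 = 166.5.
The subsidy must fill the gap: s = Ps − Pb = 166.5 − 124.5 = 42.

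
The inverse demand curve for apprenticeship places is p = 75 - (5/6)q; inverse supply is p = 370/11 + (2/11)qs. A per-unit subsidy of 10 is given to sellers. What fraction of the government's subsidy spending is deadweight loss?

Pre-subsidy: 75 - (5/6)q = 370/11 + (2/11)q gives q* = 2730/67 and p* = 2750/67.
With the subsidy, sellers receive ps = pb + 10 for each unit, where pb is the price buyers pay.
On the curves, pb = 75 - (5/6)q and ps = 370/11 + (2/11)q; the wedge ps − pb = 10 gives 370/11 + (2/11)q − (75 - (5/6)q) = 10, so q' = 3390/67.
Then pb = 75 − (5/6)·(3390/67) = 2200/67 and ps = 370/11 + (2/11)·(3390/67) = 2870/67.
ΔCS = ½(2730/67 + 3390/67)(2750/67 − 2200/67) = 1683000/4489; ΔPS = ½(2730/67 + 3390/67)(2870/67 − 2750/67) = 367200/4489.
Government spending = 10 × 3390/67 = 33900/67.
DWL = ½ × 10 × (3390/67 − 2730/67) = 3300/67; fraction = (3300/67) / (33900/67) = 11/113.

DWL / government spending = 11/113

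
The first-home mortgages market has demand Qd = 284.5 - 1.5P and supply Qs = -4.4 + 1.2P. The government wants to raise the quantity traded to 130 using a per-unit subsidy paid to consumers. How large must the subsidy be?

Required subsidy s = 9 per unit

At Q = 130, invert demand for the buyer price: Pb = (284.5 − 130)/1.5 = 103; invert supply for the seller price: Ps = (130 − (-4.4))/1.2 = 112.
The subsidy must fill the gap: s = Ps − Pb = 112 − 103 = 9.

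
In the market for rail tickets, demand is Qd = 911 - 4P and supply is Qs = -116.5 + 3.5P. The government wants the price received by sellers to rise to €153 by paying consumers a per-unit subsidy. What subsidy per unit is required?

At a seller price of 153, quantity supplied is -116.5 + 3.5·153 = 419.
Buyers absorb 419 only when they pay Pb with 911 − 4·Pb = 419, i.e. Pb = 123.
s = Ps − Pb = 153 − 123 = 30.

Required subsidy s = €30 per unit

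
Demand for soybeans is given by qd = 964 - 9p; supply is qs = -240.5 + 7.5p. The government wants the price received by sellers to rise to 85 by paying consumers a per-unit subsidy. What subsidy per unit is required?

Required subsidy s = 22 per unit

At a seller price of 85, quantity supplied is -240.5 + 7.5·85 = 397.
Buyers absorb 397 only when they pay pb with 964 − 9·pb = 397, i.e. pb = 63.
s = ps − pb = 85 − 63 = 22.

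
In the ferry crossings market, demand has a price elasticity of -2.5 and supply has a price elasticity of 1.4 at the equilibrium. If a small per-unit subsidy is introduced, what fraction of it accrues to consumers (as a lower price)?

Consumer share = 14/39

For a small subsidy around the equilibrium, the benefit split depends on the relative slopes, which at a point are proportional to the elasticities.
Buyer share = εs/(εs + |εd|) = 1.4/(1.4 + 2.5) = 14/39; seller share = |εd|/(εs + |εd|) = 25/39.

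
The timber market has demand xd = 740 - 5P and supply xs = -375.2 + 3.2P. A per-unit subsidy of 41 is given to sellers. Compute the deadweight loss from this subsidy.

Deadweight loss = 1640

Pre-subsidy: 740 - 5P = -375.2 + 3.2P gives P* = 136, x* = 60.
With the subsidy, sellers receive Ps = Pb + 41 for each unit, where Pb is the price buyers pay.
Supply in terms of Pb becomes xs = -375.2 + 3.2(Pb + 41) = -244 + 3.2Pb. Setting this equal to demand: 740 - 5Pb = -244 + 3.2Pb, so Pb = 120.
Sellers receive Ps = 120 + 41 = 161; x' = 740 − 5·120 = 140.
The subsidy expands output by 140 − 60 = 80 past the efficient level; on those units the gap between marginal cost and willingness to pay runs from 0 up to 41.
DWL = ½ × 41 × 80 = 1640.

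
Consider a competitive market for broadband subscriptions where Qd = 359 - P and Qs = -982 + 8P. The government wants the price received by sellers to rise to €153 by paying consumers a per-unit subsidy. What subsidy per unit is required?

At a seller price of 153, quantity supplied is -982 + 8·153 = 242.
Buyers absorb 242 only when they pay Pb with 359 − 1·Pb = 242, i.e. Pb = 117.
s = Ps − Pb = 153 − 117 = 36.

Required subsidy s = €36 per unit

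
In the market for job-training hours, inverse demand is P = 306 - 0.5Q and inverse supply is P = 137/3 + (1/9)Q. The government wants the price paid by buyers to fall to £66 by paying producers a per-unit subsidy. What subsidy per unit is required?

At a buyer price of 66, quantity demanded is 612 − 2·66 = 480.
Sellers supply 480 only when they receive Ps = 137/3 + (1/9)·480 = 99.
s = Ps − Pb = 99 − 66 = 33.

Required subsidy s = £33 per unit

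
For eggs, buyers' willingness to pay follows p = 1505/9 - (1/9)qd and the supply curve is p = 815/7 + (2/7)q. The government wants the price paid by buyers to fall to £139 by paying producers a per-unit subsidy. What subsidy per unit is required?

At a buyer price of 139, quantity demanded is 1505 − 9·139 = 254.
Sellers supply 254 only when they receive ps = 815/7 + (2/7)·254 = 189.
s = ps − pb = 189 − 139 = 50.

Required subsidy s = £50 per unit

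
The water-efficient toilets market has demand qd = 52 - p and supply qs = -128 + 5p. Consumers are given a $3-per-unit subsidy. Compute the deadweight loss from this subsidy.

Pre-subsidy: 52 - p = -128 + 5p gives p* = 30, q* = 22.
With the rebate, buyers effectively pay pb = ps − 3, where ps is the price sellers receive.
Demand in terms of ps becomes qd = 52 − 1(ps − 3) = 55 - ps. Setting this equal to supply: 55 - ps = -128 + 5ps, so ps = 30.5.
Buyers pay pb = 30.5 − 3 = 27.5; q' = -128 + 5·30.5 = 24.5.
The subsidy expands output by 24.5 − 22 = 2.5 past the efficient level; on those units the gap between marginal cost and willingness to pay runs from 0 up to 3.
DWL = ½ × 3 × 2.5 = 3.75.

Deadweight loss = $3.75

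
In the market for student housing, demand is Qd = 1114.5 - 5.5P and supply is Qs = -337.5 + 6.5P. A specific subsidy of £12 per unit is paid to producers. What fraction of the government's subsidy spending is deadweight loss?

DWL / government spending = 143/3878

Pre-subsidy: 1114.5 - 5.5P = -337.5 + 6.5P gives P* = 121, Q* = 449.
With the subsidy, sellers receive Ps = Pb + 12 for each unit, where Pb is the price buyers pay.
Supply in terms of Pb becomes Qs = -337.5 + 6.5(Pb + 12) = -259.5 + 6.5Pb. Setting this equal to demand: 1114.5 - 5.5Pb = -259.5 + 6.5Pb, so Pb = 114.5.
Sellers receive Ps = 114.5 + 12 = 126.5; Q' = 1114.5 − 5.5·114.5 = 484.75.
ΔCS = ½(449 + 484.75)(121 − 114.5) = 3034.6875; ΔPS = ½(449 + 484.75)(126.5 − 121) = 2567.8125.
Government spending = 12 × 484.75 = 5817.
DWL = ½ × 12 × (484.75 − 449) = 214.5; fraction = 214.5 / 5817 = 143/3878.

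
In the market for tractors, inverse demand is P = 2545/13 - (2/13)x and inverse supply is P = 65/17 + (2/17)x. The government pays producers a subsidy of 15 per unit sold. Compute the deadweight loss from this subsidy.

Deadweight loss = 414.375

Pre-subsidy: 2545/13 - (2/13)x = 65/17 + (2/17)x gives x* = 707 and P* = 87.
With the subsidy, sellers receive Ps = Pb + 15 for each unit, where Pb is the price buyers pay.
On the curves, Pb = 2545/13 - (2/13)x and Ps = 65/17 + (2/17)x; the wedge Ps − Pb = 15 gives 65/17 + (2/17)x − (2545/13 - (2/13)x) = 15, so x' = 762.25.
Then Pb = 2545/13 − (2/13)·762.25 = 78.5 and Ps = 65/17 + (2/17)·762.25 = 93.5.
The subsidy expands output by 762.25 − 707 = 55.25 past the efficient level; on those units the gap between marginal cost and willingness to pay runs from 0 up to 15.
DWL = ½ × 15 × 55.25 = 414.375.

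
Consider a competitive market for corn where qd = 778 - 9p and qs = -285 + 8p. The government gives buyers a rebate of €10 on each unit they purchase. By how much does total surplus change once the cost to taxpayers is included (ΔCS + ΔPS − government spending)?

Net change in total surplus = -3600/17

Pre-subsidy: 778 - 9p = -285 + 8p gives p* = 1063/17, q* = 3659/17.
With the rebate, buyers effectively pay pb = ps − 10, where ps is the price sellers receive.
Demand in terms of ps becomes qd = 778 − 9(ps − 10) = 868 - 9ps. Setting this equal to supply: 868 - 9ps = -285 + 8ps, so ps = 1153/17.
Buyers pay pb = 1153/17 − 10 = 983/17; q' = -285 + 8·(1153/17) = 4379/17.
ΔCS = ½(3659/17 + 4379/17)(1063/17 − 983/17) = 321520/289; ΔPS = ½(3659/17 + 4379/17)(1153/17 − 1063/17) = 361710/289.
Government spending = 10 × 4379/17 = 43790/17.
Net change = 321520/289 + 361710/289 − 43790/17 = -3600/17. The loss equals the DWL triangle ½·10·720/17.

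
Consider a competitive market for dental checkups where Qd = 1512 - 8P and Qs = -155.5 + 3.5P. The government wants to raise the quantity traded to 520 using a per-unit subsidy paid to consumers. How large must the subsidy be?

Required subsidy s = 69 per unit

At Q = 520, invert demand for the buyer price: Pb = (1512 − 520)/8 = 124; invert supply for the seller price: Ps = (520 − (-155.5))/3.5 = 193.
The subsidy must fill the gap: s = Ps − Pb = 193 − 124 = 69.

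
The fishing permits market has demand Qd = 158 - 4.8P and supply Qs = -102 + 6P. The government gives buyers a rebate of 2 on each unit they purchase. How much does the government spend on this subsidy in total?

Government cost = 860/9

Pre-subsidy: 158 - 4.8P = -102 + 6P gives P* = 650/27, Q* = 382/9.
With the rebate, buyers effectively pay Pb = Ps − 2, where Ps is the price sellers receive.
Demand in terms of Ps becomes Qd = 158 − 4.8(Ps − 2) = 167.6 - 4.8Ps. Setting this equal to supply: 167.6 - 4.8Ps = -102 + 6Ps, so Ps = 674/27.
Buyers pay Pb = 674/27 − 2 = 620/27; Q' = -102 + 6·(674/27) = 430/9.
Government outlay = subsidy × quantity = 2 × 430/9 = 860/9.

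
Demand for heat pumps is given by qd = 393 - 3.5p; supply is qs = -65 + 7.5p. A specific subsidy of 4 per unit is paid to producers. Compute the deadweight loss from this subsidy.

Pre-subsidy: 393 - 3.5p = -65 + 7.5p gives p* = 458/11, q* = 2720/11.
With the subsidy, sellers receive ps = pb + 4 for each unit, where pb is the price buyers pay.
Supply in terms of pb becomes qs = -65 + 7.5(pb + 4) = -35 + 7.5pb. Setting this equal to demand: 393 - 3.5pb = -35 + 7.5pb, so pb = 428/11.
Sellers receive ps = 428/11 + 4 = 472/11; q' = 393 − 3.5·(428/11) = 2825/11.
The subsidy expands output by 2825/11 − 2720/11 = 105/11 past the efficient level; on those units the gap between marginal cost and willingness to pay runs from 0 up to 4.
DWL = ½ × 4 × 105/11 = 210/11.

Deadweight loss = 210/11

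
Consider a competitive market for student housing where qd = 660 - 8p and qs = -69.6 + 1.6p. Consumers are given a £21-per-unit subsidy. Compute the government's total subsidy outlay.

Government cost = £1680

Pre-subsidy: 660 - 8p = -69.6 + 1.6p gives p* = 76, q* = 52.
With the rebate, buyers effectively pay pb = ps − 21, where ps is the price sellers receive.
Demand in terms of ps becomes qd = 660 − 8(ps − 21) = 828 - 8ps. Setting this equal to supply: 828 - 8ps = -69.6 + 1.6ps, so ps = 93.5.
Buyers pay pb = 93.5 − 21 = 72.5; q' = -69.6 + 1.6·93.5 = 80.
Government outlay = subsidy × quantity = 21 × 80 = 1680.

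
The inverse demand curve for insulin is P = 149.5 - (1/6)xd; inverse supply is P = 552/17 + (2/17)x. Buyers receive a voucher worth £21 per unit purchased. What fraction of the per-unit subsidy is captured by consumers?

Consumer share = 17/29

Pre-subsidy: 149.5 - (1/6)x = 552/17 + (2/17)x gives x* = 11937/29 and P* = 2346/29.
With the rebate, buyers effectively pay Pb = Ps − 21, where Ps is the price sellers receive.
On the curves, Pb = 149.5 - (1/6)x and Ps = 552/17 + (2/17)x; the wedge Ps − Pb = 21 gives 552/17 + (2/17)x − (149.5 - (1/6)x) = 21, so x' = 14079/29.
Then Pb = 149.5 − (1/6)·(14079/29) = 1989/29 and Ps = 552/17 + (2/17)·(14079/29) = 2598/29.
Buyers' price falls by P* − Pb = 2346/29 − 1989/29 = 357/29; sellers' price rises by Ps − P* = 2598/29 − 2346/29 = 252/29.
So consumers capture (357/29)/21 = 17/29 of each unit of subsidy.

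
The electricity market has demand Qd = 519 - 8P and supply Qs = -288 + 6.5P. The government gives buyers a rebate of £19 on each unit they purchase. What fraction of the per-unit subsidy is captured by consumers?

Pre-subsidy: 519 - 8P = -288 + 6.5P gives P* = 1614/29, Q* = 2139/29.
With the rebate, buyers effectively pay Pb = Ps − 19, where Ps is the price sellers receive.
Demand in terms of Ps becomes Qd = 519 − 8(Ps − 19) = 671 - 8Ps. Setting this equal to supply: 671 - 8Ps = -288 + 6.5Ps, so Ps = 1918/29.
Buyers pay Pb = 1918/29 − 19 = 1367/29; Q' = -288 + 6.5·(1918/29) = 4115/29.
Buyers' price falls by P* − Pb = 1614/29 − 1367/29 = 247/29; sellers' price rises by Ps − P* = 1918/29 − 1614/29 = 304/29.
So consumers capture (247/29)/19 = 13/29 of each unit of subsidy.

Consumer share = 13/29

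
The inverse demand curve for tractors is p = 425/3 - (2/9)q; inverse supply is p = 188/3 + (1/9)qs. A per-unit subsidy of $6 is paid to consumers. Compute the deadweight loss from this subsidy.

Pre-subsidy: 425/3 - (2/9)q = 188/3 + (1/9)q gives q* = 237 and p* = 89.
With the rebate, buyers effectively pay pb = ps − 6, where ps is the price sellers receive.
On the curves, pb = 425/3 - (2/9)q and ps = 188/3 + (1/9)q; the wedge ps − pb = 6 gives 188/3 + (1/9)q − (425/3 - (2/9)q) = 6, so q' = 255.
Then pb = 425/3 − (2/9)·255 = 85 and ps = 188/3 + (1/9)·255 = 91.
The subsidy expands output by 255 − 237 = 18 past the efficient level; on those units the gap between marginal cost and willingness to pay runs from 0 up to 6.
DWL = ½ × 6 × 18 = 54.

Deadweight loss = $54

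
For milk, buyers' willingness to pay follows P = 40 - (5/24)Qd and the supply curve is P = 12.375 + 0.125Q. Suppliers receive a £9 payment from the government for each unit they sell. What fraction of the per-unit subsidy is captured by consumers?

Pre-subsidy: 40 - (5/24)Q = 12.375 + 0.125Q gives Q* = 82.875 and P* = 22.734375.
With the subsidy, sellers receive Ps = Pb + 9 for each unit, where Pb is the price buyers pay.
On the curves, Pb = 40 - (5/24)Q and Ps = 12.375 + 0.125Q; the wedge Ps − Pb = 9 gives 12.375 + 0.125Q − (40 - (5/24)Q) = 9, so Q' = 109.875.
Then Pb = 40 − (5/24)·109.875 = 17.109375 and Ps = 12.375 + 0.125·109.875 = 26.109375.
Buyers' price falls by P* − Pb = 22.734375 − 17.109375 = 5.625; sellers' price rises by Ps − P* = 26.109375 − 22.734375 = 3.375.
So consumers capture 5.625/9 = 0.625 of each unit of subsidy.

Consumer share = 0.625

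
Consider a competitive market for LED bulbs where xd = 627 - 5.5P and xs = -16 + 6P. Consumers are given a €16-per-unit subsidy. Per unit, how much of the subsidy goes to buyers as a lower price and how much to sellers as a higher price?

Buyers gain 192/23 per unit; sellers gain 176/23 per unit

Pre-subsidy: 627 - 5.5P = -16 + 6P gives P* = 1286/23, x* = 7348/23.
With the rebate, buyers effectively pay Pb = Ps − 16, where Ps is the price sellers receive.
Demand in terms of Ps becomes xd = 627 − 5.5(Ps − 16) = 715 - 5.5Ps. Setting this equal to supply: 715 - 5.5Ps = -16 + 6Ps, so Ps = 1462/23.
Buyers pay Pb = 1462/23 − 16 = 1094/23; x' = -16 + 6·(1462/23) = 8404/23.
Buyers' price falls by P* − Pb = 1286/23 − 1094/23 = 192/23; sellers' price rises by Ps − P* = 1462/23 − 1286/23 = 176/23.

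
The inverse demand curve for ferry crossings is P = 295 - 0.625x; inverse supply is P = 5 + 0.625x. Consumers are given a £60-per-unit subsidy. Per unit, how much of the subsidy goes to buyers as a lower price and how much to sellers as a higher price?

Pre-subsidy: 295 - 0.625x = 5 + 0.625x gives x* = 232 and P* = 150.
With the rebate, buyers effectively pay Pb = Ps − 60, where Ps is the price sellers receive.
On the curves, Pb = 295 - 0.625x and Ps = 5 + 0.625x; the wedge Ps − Pb = 60 gives 5 + 0.625x − (295 - 0.625x) = 60, so x' = 280.
Then Pb = 295 − 0.625·280 = 120 and Ps = 5 + 0.625·280 = 180.
Buyers' price falls by P* − Pb = 150 − 120 = 30; sellers' price rises by Ps − P* = 180 − 150 = 30.

Buyers gain £30 per unit; sellers gain £30 per unit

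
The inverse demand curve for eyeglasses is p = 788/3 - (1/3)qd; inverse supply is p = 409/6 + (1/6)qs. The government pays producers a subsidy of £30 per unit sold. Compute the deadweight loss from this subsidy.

Pre-subsidy: 788/3 - (1/3)q = 409/6 + (1/6)q gives q* = 389 and p* = 133.
With the subsidy, sellers receive ps = pb + 30 for each unit, where pb is the price buyers pay.
On the curves, pb = 788/3 - (1/3)q and ps = 409/6 + (1/6)q; the wedge ps − pb = 30 gives 409/6 + (1/6)q − (788/3 - (1/3)q) = 30, so q' = 449.
Then pb = 788/3 − (1/3)·449 = 113 and ps = 409/6 + (1/6)·449 = 143.
The subsidy expands output by 449 − 389 = 60 past the efficient level; on those units the gap between marginal cost and willingness to pay runs from 0 up to 30.
DWL = ½ × 30 × 60 = 900.

Deadweight loss = £900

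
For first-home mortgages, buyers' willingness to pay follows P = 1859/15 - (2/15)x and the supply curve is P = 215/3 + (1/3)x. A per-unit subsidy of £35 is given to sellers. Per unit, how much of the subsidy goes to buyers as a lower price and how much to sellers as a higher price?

Buyers gain £10 per unit; sellers gain £25 per unit

Pre-subsidy: 1859/15 - (2/15)x = 215/3 + (1/3)x gives x* = 112 and P* = 109.
With the subsidy, sellers receive Ps = Pb + 35 for each unit, where Pb is the price buyers pay.
On the curves, Pb = 1859/15 - (2/15)x and Ps = 215/3 + (1/3)x; the wedge Ps − Pb = 35 gives 215/3 + (1/3)x − (1859/15 - (2/15)x) = 35, so x' = 187.
Then Pb = 1859/15 − (2/15)·187 = 99 and Ps = 215/3 + (1/3)·187 = 134.
Buyers' price falls by P* − Pb = 109 − 99 = 10; sellers' price rises by Ps − P* = 134 − 109 = 25.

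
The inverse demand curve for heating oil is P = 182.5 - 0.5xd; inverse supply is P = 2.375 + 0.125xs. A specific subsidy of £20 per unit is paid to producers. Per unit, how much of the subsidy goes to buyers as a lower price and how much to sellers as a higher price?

Pre-subsidy: 182.5 - 0.5x = 2.375 + 0.125x gives x* = 288.2 and P* = 38.4.
With the subsidy, sellers receive Ps = Pb + 20 for each unit, where Pb is the price buyers pay.
On the curves, Pb = 182.5 - 0.5x and Ps = 2.375 + 0.125x; the wedge Ps − Pb = 20 gives 2.375 + 0.125x − (182.5 - 0.5x) = 20, so x' = 320.2.
Then Pb = 182.5 − 0.5·320.2 = 22.4 and Ps = 2.375 + 0.125·320.2 = 42.4.
Buyers' price falls by P* − Pb = 38.4 − 22.4 = 16; sellers' price rises by Ps − P* = 42.4 − 38.4 = 4.

Buyers gain £16 per unit; sellers gain £4 per unit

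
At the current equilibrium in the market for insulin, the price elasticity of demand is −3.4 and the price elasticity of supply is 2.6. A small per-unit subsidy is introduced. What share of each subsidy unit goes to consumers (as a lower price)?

For a small subsidy around the equilibrium, the benefit split depends on the relative slopes, which at a point are proportional to the elasticities.
Buyer share = εs/(εs + |εd|) = 2.6/(2.6 + 3.4) = 13/30; seller share = |εd|/(εs + |εd|) = 17/30.

Consumer share = 13/30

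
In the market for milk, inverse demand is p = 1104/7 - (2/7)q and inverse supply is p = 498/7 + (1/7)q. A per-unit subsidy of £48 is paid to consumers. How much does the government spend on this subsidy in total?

Pre-subsidy: 1104/7 - (2/7)q = 498/7 + (1/7)q gives q* = 202 and p* = 100.
With the rebate, buyers effectively pay pb = ps − 48, where ps is the price sellers receive.
On the curves, pb = 1104/7 - (2/7)q and ps = 498/7 + (1/7)q; the wedge ps − pb = 48 gives 498/7 + (1/7)q − (1104/7 - (2/7)q) = 48, so q' = 314.
Then pb = 1104/7 − (2/7)·314 = 68 and ps = 498/7 + (1/7)·314 = 116.
Government outlay = subsidy × quantity = 48 × 314 = 15072.

Government cost = £15072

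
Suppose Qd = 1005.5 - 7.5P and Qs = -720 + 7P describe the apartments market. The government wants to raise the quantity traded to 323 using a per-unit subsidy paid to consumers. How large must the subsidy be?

Required subsidy s = 58 per unit

At Q = 323, invert demand for the buyer price: Pb = (1005.5 − 323)/7.5 = 91; invert supply for the seller price: Ps = (323 − (-720))/7 = 149.
The subsidy must fill the gap: s = Ps − Pb = 149 − 91 = 58.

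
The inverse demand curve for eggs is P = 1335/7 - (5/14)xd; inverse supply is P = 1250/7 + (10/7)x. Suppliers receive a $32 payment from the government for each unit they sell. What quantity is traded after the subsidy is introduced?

x' = 24.72

Pre-subsidy: 1335/7 - (5/14)x = 1250/7 + (10/7)x gives x* = 6.8 and P* = 1318/7.
With the subsidy, sellers receive Ps = Pb + 32 for each unit, where Pb is the price buyers pay.
On the curves, Pb = 1335/7 - (5/14)x and Ps = 1250/7 + (10/7)x; the wedge Ps − Pb = 32 gives 1250/7 + (10/7)x − (1335/7 - (5/14)x) = 32, so x' = 24.72.
Then Pb = 1335/7 − (5/14)·24.72 = 6366/35 and Ps = 1250/7 + (10/7)·24.72 = 7486/35.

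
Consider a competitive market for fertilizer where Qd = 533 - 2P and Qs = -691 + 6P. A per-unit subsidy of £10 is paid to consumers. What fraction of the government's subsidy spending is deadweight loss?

DWL / government spending = 15/484

Pre-subsidy: 533 - 2P = -691 + 6P gives P* = 153, Q* = 227.
With the rebate, buyers effectively pay Pb = Ps − 10, where Ps is the price sellers receive.
Demand in terms of Ps becomes Qd = 533 − 2(Ps − 10) = 553 - 2Ps. Setting this equal to supply: 553 - 2Ps = -691 + 6Ps, so Ps = 155.5.
Buyers pay Pb = 155.5 − 10 = 145.5; Q' = -691 + 6·155.5 = 242.
ΔCS = ½(227 + 242)(153 − 145.5) = 1758.75; ΔPS = ½(227 + 242)(155.5 − 153) = 586.25.
Government spending = 10 × 242 = 2420.
DWL = ½ × 10 × (242 − 227) = 75; fraction = 75 / 2420 = 15/484.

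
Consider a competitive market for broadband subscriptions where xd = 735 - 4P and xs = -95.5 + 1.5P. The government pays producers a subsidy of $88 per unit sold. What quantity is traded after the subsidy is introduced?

Pre-subsidy: 735 - 4P = -95.5 + 1.5P gives P* = 151, x* = 131.
With the subsidy, sellers receive Ps = Pb + 88 for each unit, where Pb is the price buyers pay.
Supply in terms of Pb becomes xs = -95.5 + 1.5(Pb + 88) = 36.5 + 1.5Pb. Setting this equal to demand: 735 - 4Pb = 36.5 + 1.5Pb, so Pb = 127.
Sellers receive Ps = 127 + 88 = 215; x' = 735 − 4·127 = 227.

x' = 227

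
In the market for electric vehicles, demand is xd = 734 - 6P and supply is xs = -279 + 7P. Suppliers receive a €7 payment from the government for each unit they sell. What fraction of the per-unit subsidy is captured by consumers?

Consumer share = 7/13

Pre-subsidy: 734 - 6P = -279 + 7P gives P* = 1013/13, x* = 3464/13.
With the subsidy, sellers receive Ps = Pb + 7 for each unit, where Pb is the price buyers pay.
Supply in terms of Pb becomes xs = -279 + 7(Pb + 7) = -230 + 7Pb. Setting this equal to demand: 734 - 6Pb = -230 + 7Pb, so Pb = 964/13.
Sellers receive Ps = 964/13 + 7 = 1055/13; x' = 734 − 6·(964/13) = 3758/13.
Buyers' price falls by P* − Pb = 1013/13 − 964/13 = 49/13; sellers' price rises by Ps − P* = 1055/13 − 1013/13 = 42/13.
So consumers capture (49/13)/7 = 7/13 of each unit of subsidy.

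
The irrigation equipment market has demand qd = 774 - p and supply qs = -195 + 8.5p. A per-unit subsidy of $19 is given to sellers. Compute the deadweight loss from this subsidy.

Deadweight loss = $161.5

Pre-subsidy: 774 - p = -195 + 8.5p gives p* = 102, q* = 672.
With the subsidy, sellers receive ps = pb + 19 for each unit, where pb is the price buyers pay.
Supply in terms of pb becomes qs = -195 + 8.5(pb + 19) = -33.5 + 8.5pb. Setting this equal to demand: 774 - pb = -33.5 + 8.5pb, so pb = 85.
Sellers receive ps = 85 + 19 = 104; q' = 774 − 1·85 = 689.
The subsidy expands output by 689 − 672 = 17 past the efficient level; on those units the gap between marginal cost and willingness to pay runs from 0 up to 19.
DWL = ½ × 19 × 17 = 161.5.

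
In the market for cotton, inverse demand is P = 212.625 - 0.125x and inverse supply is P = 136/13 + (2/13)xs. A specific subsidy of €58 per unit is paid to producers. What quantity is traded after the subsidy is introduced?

Pre-subsidy: 212.625 - 0.125x = 136/13 + (2/13)x gives x* = 725 and P* = 122.
With the subsidy, sellers receive Ps = Pb + 58 for each unit, where Pb is the price buyers pay.
On the curves, Pb = 212.625 - 0.125x and Ps = 136/13 + (2/13)x; the wedge Ps − Pb = 58 gives 136/13 + (2/13)x − (212.625 - 0.125x) = 58, so x' = 933.
Then Pb = 212.625 − 0.125·933 = 96 and Ps = 136/13 + (2/13)·933 = 154.

x' = 933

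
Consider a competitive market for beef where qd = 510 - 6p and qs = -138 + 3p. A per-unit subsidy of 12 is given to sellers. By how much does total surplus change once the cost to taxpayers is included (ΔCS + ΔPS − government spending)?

Pre-subsidy: 510 - 6p = -138 + 3p gives p* = 72, q* = 78.
With the subsidy, sellers receive ps = pb + 12 for each unit, where pb is the price buyers pay.
Supply in terms of pb becomes qs = -138 + 3(pb + 12) = -102 + 3pb. Setting this equal to demand: 510 - 6pb = -102 + 3pb, so pb = 68.
Sellers receive ps = 68 + 12 = 80; q' = 510 − 6·68 = 102.
ΔCS = ½(78 + 102)(72 − 68) = 360; ΔPS = ½(78 + 102)(80 − 72) = 720.
Government spending = 12 × 102 = 1224.
Net change = 360 + 720 − 1224 = -144. The loss equals the DWL triangle ½·12·24.

Net change in total surplus = -144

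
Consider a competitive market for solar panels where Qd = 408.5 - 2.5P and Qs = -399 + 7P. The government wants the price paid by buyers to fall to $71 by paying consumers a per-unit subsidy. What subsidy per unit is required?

Required subsidy s = $19 per unit

At a buyer price of 71, quantity demanded is 408.5 − 2.5·71 = 231.
Sellers supply 231 only when they receive Ps with -399 + 7·Ps = 231, i.e. Ps = 90.
s = Ps − Pb = 90 − 71 = 19.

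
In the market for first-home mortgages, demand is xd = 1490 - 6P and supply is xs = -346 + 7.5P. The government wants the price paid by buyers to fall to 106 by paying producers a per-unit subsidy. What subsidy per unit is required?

At a buyer price of 106, quantity demanded is 1490 − 6·106 = 854.
Sellers supply 854 only when they receive Ps with -346 + 7.5·Ps = 854, i.e. Ps = 160.
s = Ps − Pb = 160 − 106 = 54.

Required subsidy s = 54 per unit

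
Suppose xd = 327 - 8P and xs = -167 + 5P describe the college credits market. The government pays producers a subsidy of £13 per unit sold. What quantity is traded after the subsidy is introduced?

Pre-subsidy: 327 - 8P = -167 + 5P gives P* = 38, x* = 23.
With the subsidy, sellers receive Ps = Pb + 13 for each unit, where Pb is the price buyers pay.
Supply in terms of Pb becomes xs = -167 + 5(Pb + 13) = -102 + 5Pb. Setting this equal to demand: 327 - 8Pb = -102 + 5Pb, so Pb = 33.
Sellers receive Ps = 33 + 13 = 46; x' = 327 − 8·33 = 63.

x' = 63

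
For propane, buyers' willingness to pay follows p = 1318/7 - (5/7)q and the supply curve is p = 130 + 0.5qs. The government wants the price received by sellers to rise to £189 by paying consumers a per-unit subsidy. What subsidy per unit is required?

At a seller price of 189, quantity supplied is -260 + 2·189 = 118.
Buyers absorb 118 only when they pay pb = 1318/7 − (5/7)·118 = 104.
s = ps − pb = 189 − 104 = 85.

Required subsidy s = £85 per unit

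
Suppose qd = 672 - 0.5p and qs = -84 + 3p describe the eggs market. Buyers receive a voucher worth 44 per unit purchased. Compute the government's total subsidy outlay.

Government cost = 179520/7

Pre-subsidy: 672 - 0.5p = -84 + 3p gives p* = 216, q* = 564.
With the rebate, buyers effectively pay pb = ps − 44, where ps is the price sellers receive.
Demand in terms of ps becomes qd = 672 − 0.5(ps − 44) = 694 - 0.5ps. Setting this equal to supply: 694 - 0.5ps = -84 + 3ps, so ps = 1556/7.
Buyers pay pb = 1556/7 − 44 = 1248/7; q' = -84 + 3·(1556/7) = 4080/7.
Government outlay = subsidy × quantity = 44 × 4080/7 = 179520/7.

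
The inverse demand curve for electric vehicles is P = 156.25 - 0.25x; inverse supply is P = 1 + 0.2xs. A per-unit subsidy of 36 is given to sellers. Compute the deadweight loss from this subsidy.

Deadweight loss = 1440

Pre-subsidy: 156.25 - 0.25x = 1 + 0.2x gives x* = 345 and P* = 70.
With the subsidy, sellers receive Ps = Pb + 36 for each unit, where Pb is the price buyers pay.
On the curves, Pb = 156.25 - 0.25x and Ps = 1 + 0.2x; the wedge Ps − Pb = 36 gives 1 + 0.2x − (156.25 - 0.25x) = 36, so x' = 425.
Then Pb = 156.25 − 0.25·425 = 50 and Ps = 1 + 0.2·425 = 86.
The subsidy expands output by 425 − 345 = 80 past the efficient level; on those units the gap between marginal cost and willingness to pay runs from 0 up to 36.
DWL = ½ × 36 × 80 = 1440.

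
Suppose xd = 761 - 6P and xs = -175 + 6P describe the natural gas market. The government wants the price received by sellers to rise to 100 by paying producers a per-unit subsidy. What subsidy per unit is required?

At a seller price of 100, quantity supplied is -175 + 6·100 = 425.
Buyers absorb 425 only when they pay Pb with 761 − 6·Pb = 425, i.e. Pb = 56.
s = Ps − Pb = 100 − 56 = 44.

Required subsidy s = 44 per unit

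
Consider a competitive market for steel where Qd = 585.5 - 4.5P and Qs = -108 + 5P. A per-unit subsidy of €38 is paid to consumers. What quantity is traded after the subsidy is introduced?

Pre-subsidy: 585.5 - 4.5P = -108 + 5P gives P* = 73, Q* = 257.
With the rebate, buyers effectively pay Pb = Ps − 38, where Ps is the price sellers receive.
Demand in terms of Ps becomes Qd = 585.5 − 4.5(Ps − 38) = 756.5 - 4.5Ps. Setting this equal to supply: 756.5 - 4.5Ps = -108 + 5Ps, so Ps = 91.
Buyers pay Pb = 91 − 38 = 53; Q' = -108 + 5·91 = 347.

Q' = 347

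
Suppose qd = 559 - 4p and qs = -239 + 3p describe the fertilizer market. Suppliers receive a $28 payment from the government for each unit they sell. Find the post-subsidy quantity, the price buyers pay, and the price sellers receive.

Pre-subsidy: 559 - 4p = -239 + 3p gives p* = 114, q* = 103.
With the subsidy, sellers receive ps = pb + 28 for each unit, where pb is the price buyers pay.
Supply in terms of pb becomes qs = -239 + 3(pb + 28) = -155 + 3pb. Setting this equal to demand: 559 - 4pb = -155 + 3pb, so pb = 102.
Sellers receive ps = 102 + 28 = 130; q' = 559 − 4·102 = 151.

q' = 151; buyers pay $102; sellers receive $130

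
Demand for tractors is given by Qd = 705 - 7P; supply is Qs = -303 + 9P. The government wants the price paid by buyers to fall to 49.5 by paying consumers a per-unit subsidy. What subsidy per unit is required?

At a buyer price of 49.5, quantity demanded is 705 − 7·49.5 = 358.5.
Sellers supply 358.5 only when they receive Ps with -303 + 9·Ps = 358.5, i.e. Ps = 73.5.
s = Ps − Pb = 73.5 − 49.5 = 24.

Required subsidy s = 24 per unit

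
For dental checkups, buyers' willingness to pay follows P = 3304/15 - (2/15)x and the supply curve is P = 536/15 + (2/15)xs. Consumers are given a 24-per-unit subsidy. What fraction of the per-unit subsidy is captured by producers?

Pre-subsidy: 3304/15 - (2/15)x = 536/15 + (2/15)x gives x* = 692 and P* = 128.
With the rebate, buyers effectively pay Pb = Ps − 24, where Ps is the price sellers receive.
On the curves, Pb = 3304/15 - (2/15)x and Ps = 536/15 + (2/15)x; the wedge Ps − Pb = 24 gives 536/15 + (2/15)x − (3304/15 - (2/15)x) = 24, so x' = 782.
Then Pb = 3304/15 − (2/15)·782 = 116 and Ps = 536/15 + (2/15)·782 = 140.
Buyers' price falls by P* − Pb = 128 − 116 = 12; sellers' price rises by Ps − P* = 140 − 128 = 12.
So producers capture 12/24 = 0.5 of each unit of subsidy.

Producer share = 0.5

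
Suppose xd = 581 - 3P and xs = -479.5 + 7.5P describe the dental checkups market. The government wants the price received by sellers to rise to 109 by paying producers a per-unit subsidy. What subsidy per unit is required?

Required subsidy s = 28 per unit

At a seller price of 109, quantity supplied is -479.5 + 7.5·109 = 338.
Buyers absorb 338 only when they pay Pb with 581 − 3·Pb = 338, i.e. Pb = 81.
s = Ps − Pb = 109 − 81 = 28.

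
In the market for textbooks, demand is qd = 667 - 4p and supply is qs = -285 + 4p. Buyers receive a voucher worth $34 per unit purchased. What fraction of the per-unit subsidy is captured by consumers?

Pre-subsidy: 667 - 4p = -285 + 4p gives p* = 119, q* = 191.
With the rebate, buyers effectively pay pb = ps − 34, where ps is the price sellers receive.
Demand in terms of ps becomes qd = 667 − 4(ps − 34) = 803 - 4ps. Setting this equal to supply: 803 - 4ps = -285 + 4ps, so ps = 136.
Buyers pay pb = 136 − 34 = 102; q' = -285 + 4·136 = 259.
Buyers' price falls by p* − pb = 119 − 102 = 17; sellers' price rises by ps − p* = 136 − 119 = 17.
So consumers capture 17/34 = 0.5 of each unit of subsidy.

Consumer share = 0.5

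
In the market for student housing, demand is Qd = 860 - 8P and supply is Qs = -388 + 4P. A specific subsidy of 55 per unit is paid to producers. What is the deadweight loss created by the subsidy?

Deadweight loss = 12100/3

Pre-subsidy: 860 - 8P = -388 + 4P gives P* = 104, Q* = 28.
With the subsidy, sellers receive Ps = Pb + 55 for each unit, where Pb is the price buyers pay.
Supply in terms of Pb becomes Qs = -388 + 4(Pb + 55) = -168 + 4Pb. Setting this equal to demand: 860 - 8Pb = -168 + 4Pb, so Pb = 257/3.
Sellers receive Ps = 257/3 + 55 = 422/3; Q' = 860 − 8·(257/3) = 524/3.
The subsidy expands output by 524/3 − 28 = 440/3 past the efficient level; on those units the gap between marginal cost and willingness to pay runs from 0 up to 55.
DWL = ½ × 55 × 440/3 = 12100/3.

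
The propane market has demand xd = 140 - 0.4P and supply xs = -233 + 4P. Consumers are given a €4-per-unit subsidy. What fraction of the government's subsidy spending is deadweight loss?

Pre-subsidy: 140 - 0.4P = -233 + 4P gives P* = 1865/22, x* = 1167/11.
With the rebate, buyers effectively pay Pb = Ps − 4, where Ps is the price sellers receive.
Demand in terms of Ps becomes xd = 140 − 0.4(Ps − 4) = 141.6 - 0.4Ps. Setting this equal to supply: 141.6 - 0.4Ps = -233 + 4Ps, so Ps = 1873/22.
Buyers pay Pb = 1873/22 − 4 = 1785/22; x' = -233 + 4·(1873/22) = 1183/11.
ΔCS = ½(1167/11 + 1183/11)(1865/22 − 1785/22) = 47000/121; ΔPS = ½(1167/11 + 1183/11)(1873/22 − 1865/22) = 4700/121.
Government spending = 4 × 1183/11 = 4732/11.
DWL = ½ × 4 × (1183/11 − 1167/11) = 32/11; fraction = (32/11) / (4732/11) = 8/1183.

DWL / government spending = 8/1183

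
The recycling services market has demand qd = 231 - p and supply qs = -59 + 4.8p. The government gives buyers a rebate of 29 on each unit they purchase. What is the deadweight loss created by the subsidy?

Pre-subsidy: 231 - p = -59 + 4.8p gives p* = 50, q* = 181.
With the rebate, buyers effectively pay pb = ps − 29, where ps is the price sellers receive.
Demand in terms of ps becomes qd = 231 − 1(ps − 29) = 260 - ps. Setting this equal to supply: 260 - ps = -59 + 4.8ps, so ps = 55.
Buyers pay pb = 55 − 29 = 26; q' = -59 + 4.8·55 = 205.
The subsidy expands output by 205 − 181 = 24 past the efficient level; on those units the gap between marginal cost and willingness to pay runs from 0 up to 29.
DWL = ½ × 29 × 24 = 348.

Deadweight loss = 348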